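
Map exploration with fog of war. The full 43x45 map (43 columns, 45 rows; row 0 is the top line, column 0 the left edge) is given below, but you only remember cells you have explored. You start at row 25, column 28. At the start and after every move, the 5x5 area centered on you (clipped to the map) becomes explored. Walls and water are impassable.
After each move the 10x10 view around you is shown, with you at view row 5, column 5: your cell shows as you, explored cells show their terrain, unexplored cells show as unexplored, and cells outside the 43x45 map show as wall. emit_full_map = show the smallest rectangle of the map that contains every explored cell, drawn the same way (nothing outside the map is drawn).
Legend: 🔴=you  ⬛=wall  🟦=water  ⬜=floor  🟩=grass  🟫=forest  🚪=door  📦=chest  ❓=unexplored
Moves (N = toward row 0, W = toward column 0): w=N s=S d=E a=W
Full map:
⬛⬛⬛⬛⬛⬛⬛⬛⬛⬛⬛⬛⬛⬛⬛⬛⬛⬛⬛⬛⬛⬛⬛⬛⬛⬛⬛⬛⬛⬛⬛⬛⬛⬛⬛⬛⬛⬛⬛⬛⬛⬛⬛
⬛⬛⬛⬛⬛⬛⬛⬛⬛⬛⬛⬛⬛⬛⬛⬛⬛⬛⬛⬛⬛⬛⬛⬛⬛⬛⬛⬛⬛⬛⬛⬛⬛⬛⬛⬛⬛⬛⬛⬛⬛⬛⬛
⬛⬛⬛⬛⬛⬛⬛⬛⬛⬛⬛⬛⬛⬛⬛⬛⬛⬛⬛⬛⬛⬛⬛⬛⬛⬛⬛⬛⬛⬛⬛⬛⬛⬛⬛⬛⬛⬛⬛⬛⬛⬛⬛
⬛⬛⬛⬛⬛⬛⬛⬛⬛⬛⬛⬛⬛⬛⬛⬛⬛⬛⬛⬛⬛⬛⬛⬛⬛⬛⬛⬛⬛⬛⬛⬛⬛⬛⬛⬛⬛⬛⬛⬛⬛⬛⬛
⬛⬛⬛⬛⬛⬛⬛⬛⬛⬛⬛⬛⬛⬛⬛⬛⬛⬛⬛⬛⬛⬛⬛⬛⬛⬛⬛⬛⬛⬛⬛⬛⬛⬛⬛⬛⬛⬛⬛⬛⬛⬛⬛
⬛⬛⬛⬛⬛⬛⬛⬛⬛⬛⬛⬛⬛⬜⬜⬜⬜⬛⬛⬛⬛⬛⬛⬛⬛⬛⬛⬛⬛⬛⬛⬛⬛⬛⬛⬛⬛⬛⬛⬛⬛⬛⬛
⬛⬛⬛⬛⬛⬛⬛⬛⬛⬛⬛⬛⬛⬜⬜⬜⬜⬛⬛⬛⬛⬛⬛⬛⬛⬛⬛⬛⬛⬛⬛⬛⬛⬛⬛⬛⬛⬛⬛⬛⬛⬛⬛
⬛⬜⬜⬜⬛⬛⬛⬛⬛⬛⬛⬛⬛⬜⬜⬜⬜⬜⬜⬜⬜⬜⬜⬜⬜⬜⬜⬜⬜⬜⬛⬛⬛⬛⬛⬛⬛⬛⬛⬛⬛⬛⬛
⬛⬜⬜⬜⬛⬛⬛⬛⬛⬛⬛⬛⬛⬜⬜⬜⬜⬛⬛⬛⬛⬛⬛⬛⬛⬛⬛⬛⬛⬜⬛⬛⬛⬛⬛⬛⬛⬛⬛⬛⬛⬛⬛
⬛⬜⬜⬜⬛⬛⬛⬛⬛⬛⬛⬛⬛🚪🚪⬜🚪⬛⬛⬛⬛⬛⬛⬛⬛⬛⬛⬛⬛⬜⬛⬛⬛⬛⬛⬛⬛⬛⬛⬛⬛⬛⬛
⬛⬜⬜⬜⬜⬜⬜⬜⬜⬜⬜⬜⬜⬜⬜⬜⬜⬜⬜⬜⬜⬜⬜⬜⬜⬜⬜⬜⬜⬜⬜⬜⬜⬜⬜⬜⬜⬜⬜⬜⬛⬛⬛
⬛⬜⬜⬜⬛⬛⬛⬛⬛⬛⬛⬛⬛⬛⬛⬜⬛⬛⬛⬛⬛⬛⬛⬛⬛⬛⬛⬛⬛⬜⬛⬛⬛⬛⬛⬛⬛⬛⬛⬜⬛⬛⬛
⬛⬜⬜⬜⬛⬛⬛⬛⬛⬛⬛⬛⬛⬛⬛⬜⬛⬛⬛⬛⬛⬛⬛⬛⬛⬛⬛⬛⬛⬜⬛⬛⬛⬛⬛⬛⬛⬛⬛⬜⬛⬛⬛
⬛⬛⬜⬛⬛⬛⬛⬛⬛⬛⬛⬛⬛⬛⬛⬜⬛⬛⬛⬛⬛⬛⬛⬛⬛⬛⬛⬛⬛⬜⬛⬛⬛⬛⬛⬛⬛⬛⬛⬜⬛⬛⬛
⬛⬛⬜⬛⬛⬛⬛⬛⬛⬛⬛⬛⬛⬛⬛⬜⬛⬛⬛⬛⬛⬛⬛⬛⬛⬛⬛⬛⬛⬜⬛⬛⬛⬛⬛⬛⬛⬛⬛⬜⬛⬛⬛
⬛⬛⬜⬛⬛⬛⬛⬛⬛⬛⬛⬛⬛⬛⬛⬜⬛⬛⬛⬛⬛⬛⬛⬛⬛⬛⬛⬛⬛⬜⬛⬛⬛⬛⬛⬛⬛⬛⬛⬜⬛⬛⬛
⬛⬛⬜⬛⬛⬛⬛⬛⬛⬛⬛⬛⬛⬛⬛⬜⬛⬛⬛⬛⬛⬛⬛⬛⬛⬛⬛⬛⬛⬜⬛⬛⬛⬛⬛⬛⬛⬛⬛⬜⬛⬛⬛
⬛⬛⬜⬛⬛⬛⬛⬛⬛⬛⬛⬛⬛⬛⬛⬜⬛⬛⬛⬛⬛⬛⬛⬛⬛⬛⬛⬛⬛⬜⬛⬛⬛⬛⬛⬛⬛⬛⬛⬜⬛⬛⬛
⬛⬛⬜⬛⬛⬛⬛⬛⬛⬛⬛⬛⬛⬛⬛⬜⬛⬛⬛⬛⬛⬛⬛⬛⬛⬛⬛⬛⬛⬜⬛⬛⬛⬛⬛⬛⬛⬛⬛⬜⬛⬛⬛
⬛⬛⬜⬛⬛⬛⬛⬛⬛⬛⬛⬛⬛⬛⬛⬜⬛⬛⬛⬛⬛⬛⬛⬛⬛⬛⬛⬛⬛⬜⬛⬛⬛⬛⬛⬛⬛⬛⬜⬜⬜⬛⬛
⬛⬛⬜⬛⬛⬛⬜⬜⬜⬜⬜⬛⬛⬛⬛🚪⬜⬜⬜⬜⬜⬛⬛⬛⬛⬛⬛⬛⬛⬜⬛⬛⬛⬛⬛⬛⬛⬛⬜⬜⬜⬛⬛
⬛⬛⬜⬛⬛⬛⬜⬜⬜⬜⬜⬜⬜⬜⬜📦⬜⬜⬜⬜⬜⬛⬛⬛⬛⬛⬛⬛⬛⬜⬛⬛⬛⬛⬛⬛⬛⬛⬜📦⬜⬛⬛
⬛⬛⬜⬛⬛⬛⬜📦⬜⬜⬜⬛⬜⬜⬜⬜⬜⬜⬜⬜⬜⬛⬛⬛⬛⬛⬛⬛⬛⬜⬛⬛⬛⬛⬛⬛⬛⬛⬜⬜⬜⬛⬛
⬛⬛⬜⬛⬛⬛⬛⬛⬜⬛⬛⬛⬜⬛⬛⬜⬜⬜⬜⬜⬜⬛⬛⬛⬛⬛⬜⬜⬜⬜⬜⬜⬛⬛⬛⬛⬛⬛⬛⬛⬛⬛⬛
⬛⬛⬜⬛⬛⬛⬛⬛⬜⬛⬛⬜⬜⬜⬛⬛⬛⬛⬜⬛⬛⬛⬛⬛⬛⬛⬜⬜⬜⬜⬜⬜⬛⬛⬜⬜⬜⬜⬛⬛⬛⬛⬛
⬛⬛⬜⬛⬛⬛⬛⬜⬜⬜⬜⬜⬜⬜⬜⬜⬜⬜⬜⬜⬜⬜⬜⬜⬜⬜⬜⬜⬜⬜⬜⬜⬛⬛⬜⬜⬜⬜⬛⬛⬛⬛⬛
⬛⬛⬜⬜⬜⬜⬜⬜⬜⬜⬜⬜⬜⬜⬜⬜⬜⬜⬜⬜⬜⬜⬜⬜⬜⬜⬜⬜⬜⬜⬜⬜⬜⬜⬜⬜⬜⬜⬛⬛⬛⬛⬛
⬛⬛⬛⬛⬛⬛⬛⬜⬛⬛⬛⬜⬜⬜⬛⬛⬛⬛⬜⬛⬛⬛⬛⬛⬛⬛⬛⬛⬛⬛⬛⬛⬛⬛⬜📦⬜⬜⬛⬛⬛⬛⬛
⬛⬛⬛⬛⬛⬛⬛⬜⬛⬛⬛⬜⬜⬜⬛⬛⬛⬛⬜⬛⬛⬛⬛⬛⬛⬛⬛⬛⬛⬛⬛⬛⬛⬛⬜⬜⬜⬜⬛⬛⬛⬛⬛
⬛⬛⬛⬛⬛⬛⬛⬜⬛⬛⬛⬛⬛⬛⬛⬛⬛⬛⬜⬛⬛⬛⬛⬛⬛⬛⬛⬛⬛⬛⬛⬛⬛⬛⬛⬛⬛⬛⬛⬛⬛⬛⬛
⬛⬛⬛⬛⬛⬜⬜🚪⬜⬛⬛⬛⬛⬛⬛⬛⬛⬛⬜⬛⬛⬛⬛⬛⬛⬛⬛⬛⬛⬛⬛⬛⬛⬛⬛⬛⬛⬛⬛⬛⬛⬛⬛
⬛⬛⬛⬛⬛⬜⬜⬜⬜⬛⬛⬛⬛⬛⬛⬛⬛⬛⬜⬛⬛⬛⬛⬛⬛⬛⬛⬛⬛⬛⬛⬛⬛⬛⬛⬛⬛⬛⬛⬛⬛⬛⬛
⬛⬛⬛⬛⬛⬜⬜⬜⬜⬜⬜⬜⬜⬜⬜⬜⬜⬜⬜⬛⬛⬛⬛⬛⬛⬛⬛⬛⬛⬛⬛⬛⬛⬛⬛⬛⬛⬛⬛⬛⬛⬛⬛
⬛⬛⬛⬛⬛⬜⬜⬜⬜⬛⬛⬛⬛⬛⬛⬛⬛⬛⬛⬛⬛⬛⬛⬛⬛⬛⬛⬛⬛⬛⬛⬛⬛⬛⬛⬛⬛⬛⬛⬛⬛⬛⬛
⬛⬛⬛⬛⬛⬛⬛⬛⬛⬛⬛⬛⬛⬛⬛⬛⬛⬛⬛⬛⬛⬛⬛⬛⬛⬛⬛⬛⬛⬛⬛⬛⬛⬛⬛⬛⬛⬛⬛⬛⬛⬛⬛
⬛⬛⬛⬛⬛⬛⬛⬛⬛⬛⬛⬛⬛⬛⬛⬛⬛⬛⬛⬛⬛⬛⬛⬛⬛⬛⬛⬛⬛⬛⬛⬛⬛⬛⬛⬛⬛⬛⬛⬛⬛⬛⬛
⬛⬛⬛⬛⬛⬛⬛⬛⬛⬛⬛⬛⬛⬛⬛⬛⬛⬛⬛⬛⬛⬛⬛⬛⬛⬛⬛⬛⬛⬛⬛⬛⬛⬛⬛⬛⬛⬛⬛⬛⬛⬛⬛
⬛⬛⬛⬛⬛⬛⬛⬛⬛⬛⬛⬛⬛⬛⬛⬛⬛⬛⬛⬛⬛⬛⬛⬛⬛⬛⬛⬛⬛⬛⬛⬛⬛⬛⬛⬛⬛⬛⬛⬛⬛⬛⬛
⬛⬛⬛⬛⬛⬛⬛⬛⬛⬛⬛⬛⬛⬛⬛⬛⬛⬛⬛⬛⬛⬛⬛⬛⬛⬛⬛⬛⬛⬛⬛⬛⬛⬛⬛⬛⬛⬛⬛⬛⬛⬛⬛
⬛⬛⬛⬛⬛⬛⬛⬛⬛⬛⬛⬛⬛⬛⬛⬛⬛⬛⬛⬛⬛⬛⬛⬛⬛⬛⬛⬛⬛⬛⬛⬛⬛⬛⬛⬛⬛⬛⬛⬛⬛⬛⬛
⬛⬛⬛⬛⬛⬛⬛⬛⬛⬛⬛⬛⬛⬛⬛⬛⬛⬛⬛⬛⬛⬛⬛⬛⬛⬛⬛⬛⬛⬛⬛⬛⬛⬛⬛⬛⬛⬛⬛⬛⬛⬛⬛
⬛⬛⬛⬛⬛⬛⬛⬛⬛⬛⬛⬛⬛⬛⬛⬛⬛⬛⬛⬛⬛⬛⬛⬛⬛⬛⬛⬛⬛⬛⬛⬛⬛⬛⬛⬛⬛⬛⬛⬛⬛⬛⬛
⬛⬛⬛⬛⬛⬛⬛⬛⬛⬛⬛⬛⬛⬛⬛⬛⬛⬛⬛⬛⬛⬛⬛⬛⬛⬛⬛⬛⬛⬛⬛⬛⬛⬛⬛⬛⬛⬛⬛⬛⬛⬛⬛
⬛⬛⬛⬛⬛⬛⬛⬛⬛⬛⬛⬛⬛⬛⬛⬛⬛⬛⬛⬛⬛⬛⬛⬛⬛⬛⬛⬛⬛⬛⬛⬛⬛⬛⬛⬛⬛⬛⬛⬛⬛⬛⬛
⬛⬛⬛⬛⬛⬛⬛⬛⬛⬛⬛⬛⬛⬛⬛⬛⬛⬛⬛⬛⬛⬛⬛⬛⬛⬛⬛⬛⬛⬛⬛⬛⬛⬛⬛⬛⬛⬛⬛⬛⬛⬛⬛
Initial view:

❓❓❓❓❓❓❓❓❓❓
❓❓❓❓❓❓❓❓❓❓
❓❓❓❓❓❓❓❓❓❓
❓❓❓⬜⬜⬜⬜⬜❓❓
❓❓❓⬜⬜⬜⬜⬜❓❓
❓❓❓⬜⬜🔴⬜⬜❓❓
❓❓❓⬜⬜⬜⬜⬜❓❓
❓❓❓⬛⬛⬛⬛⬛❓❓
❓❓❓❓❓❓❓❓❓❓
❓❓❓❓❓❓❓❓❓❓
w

❓❓❓❓❓❓❓❓❓❓
❓❓❓❓❓❓❓❓❓❓
❓❓❓❓❓❓❓❓❓❓
❓❓❓⬛⬛⬛⬜⬛❓❓
❓❓❓⬜⬜⬜⬜⬜❓❓
❓❓❓⬜⬜🔴⬜⬜❓❓
❓❓❓⬜⬜⬜⬜⬜❓❓
❓❓❓⬜⬜⬜⬜⬜❓❓
❓❓❓⬛⬛⬛⬛⬛❓❓
❓❓❓❓❓❓❓❓❓❓

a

❓❓❓❓❓❓❓❓❓❓
❓❓❓❓❓❓❓❓❓❓
❓❓❓❓❓❓❓❓❓❓
❓❓❓⬛⬛⬛⬛⬜⬛❓
❓❓❓⬛⬜⬜⬜⬜⬜❓
❓❓❓⬛⬜🔴⬜⬜⬜❓
❓❓❓⬜⬜⬜⬜⬜⬜❓
❓❓❓⬜⬜⬜⬜⬜⬜❓
❓❓❓❓⬛⬛⬛⬛⬛❓
❓❓❓❓❓❓❓❓❓❓

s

❓❓❓❓❓❓❓❓❓❓
❓❓❓❓❓❓❓❓❓❓
❓❓❓⬛⬛⬛⬛⬜⬛❓
❓❓❓⬛⬜⬜⬜⬜⬜❓
❓❓❓⬛⬜⬜⬜⬜⬜❓
❓❓❓⬜⬜🔴⬜⬜⬜❓
❓❓❓⬜⬜⬜⬜⬜⬜❓
❓❓❓⬛⬛⬛⬛⬛⬛❓
❓❓❓❓❓❓❓❓❓❓
❓❓❓❓❓❓❓❓❓❓

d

❓❓❓❓❓❓❓❓❓❓
❓❓❓❓❓❓❓❓❓❓
❓❓⬛⬛⬛⬛⬜⬛❓❓
❓❓⬛⬜⬜⬜⬜⬜❓❓
❓❓⬛⬜⬜⬜⬜⬜❓❓
❓❓⬜⬜⬜🔴⬜⬜❓❓
❓❓⬜⬜⬜⬜⬜⬜❓❓
❓❓⬛⬛⬛⬛⬛⬛❓❓
❓❓❓❓❓❓❓❓❓❓
❓❓❓❓❓❓❓❓❓❓

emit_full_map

⬛⬛⬛⬛⬜⬛
⬛⬜⬜⬜⬜⬜
⬛⬜⬜⬜⬜⬜
⬜⬜⬜🔴⬜⬜
⬜⬜⬜⬜⬜⬜
⬛⬛⬛⬛⬛⬛

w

❓❓❓❓❓❓❓❓❓❓
❓❓❓❓❓❓❓❓❓❓
❓❓❓❓❓❓❓❓❓❓
❓❓⬛⬛⬛⬛⬜⬛❓❓
❓❓⬛⬜⬜⬜⬜⬜❓❓
❓❓⬛⬜⬜🔴⬜⬜❓❓
❓❓⬜⬜⬜⬜⬜⬜❓❓
❓❓⬜⬜⬜⬜⬜⬜❓❓
❓❓⬛⬛⬛⬛⬛⬛❓❓
❓❓❓❓❓❓❓❓❓❓

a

❓❓❓❓❓❓❓❓❓❓
❓❓❓❓❓❓❓❓❓❓
❓❓❓❓❓❓❓❓❓❓
❓❓❓⬛⬛⬛⬛⬜⬛❓
❓❓❓⬛⬜⬜⬜⬜⬜❓
❓❓❓⬛⬜🔴⬜⬜⬜❓
❓❓❓⬜⬜⬜⬜⬜⬜❓
❓❓❓⬜⬜⬜⬜⬜⬜❓
❓❓❓⬛⬛⬛⬛⬛⬛❓
❓❓❓❓❓❓❓❓❓❓

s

❓❓❓❓❓❓❓❓❓❓
❓❓❓❓❓❓❓❓❓❓
❓❓❓⬛⬛⬛⬛⬜⬛❓
❓❓❓⬛⬜⬜⬜⬜⬜❓
❓❓❓⬛⬜⬜⬜⬜⬜❓
❓❓❓⬜⬜🔴⬜⬜⬜❓
❓❓❓⬜⬜⬜⬜⬜⬜❓
❓❓❓⬛⬛⬛⬛⬛⬛❓
❓❓❓❓❓❓❓❓❓❓
❓❓❓❓❓❓❓❓❓❓

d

❓❓❓❓❓❓❓❓❓❓
❓❓❓❓❓❓❓❓❓❓
❓❓⬛⬛⬛⬛⬜⬛❓❓
❓❓⬛⬜⬜⬜⬜⬜❓❓
❓❓⬛⬜⬜⬜⬜⬜❓❓
❓❓⬜⬜⬜🔴⬜⬜❓❓
❓❓⬜⬜⬜⬜⬜⬜❓❓
❓❓⬛⬛⬛⬛⬛⬛❓❓
❓❓❓❓❓❓❓❓❓❓
❓❓❓❓❓❓❓❓❓❓

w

❓❓❓❓❓❓❓❓❓❓
❓❓❓❓❓❓❓❓❓❓
❓❓❓❓❓❓❓❓❓❓
❓❓⬛⬛⬛⬛⬜⬛❓❓
❓❓⬛⬜⬜⬜⬜⬜❓❓
❓❓⬛⬜⬜🔴⬜⬜❓❓
❓❓⬜⬜⬜⬜⬜⬜❓❓
❓❓⬜⬜⬜⬜⬜⬜❓❓
❓❓⬛⬛⬛⬛⬛⬛❓❓
❓❓❓❓❓❓❓❓❓❓


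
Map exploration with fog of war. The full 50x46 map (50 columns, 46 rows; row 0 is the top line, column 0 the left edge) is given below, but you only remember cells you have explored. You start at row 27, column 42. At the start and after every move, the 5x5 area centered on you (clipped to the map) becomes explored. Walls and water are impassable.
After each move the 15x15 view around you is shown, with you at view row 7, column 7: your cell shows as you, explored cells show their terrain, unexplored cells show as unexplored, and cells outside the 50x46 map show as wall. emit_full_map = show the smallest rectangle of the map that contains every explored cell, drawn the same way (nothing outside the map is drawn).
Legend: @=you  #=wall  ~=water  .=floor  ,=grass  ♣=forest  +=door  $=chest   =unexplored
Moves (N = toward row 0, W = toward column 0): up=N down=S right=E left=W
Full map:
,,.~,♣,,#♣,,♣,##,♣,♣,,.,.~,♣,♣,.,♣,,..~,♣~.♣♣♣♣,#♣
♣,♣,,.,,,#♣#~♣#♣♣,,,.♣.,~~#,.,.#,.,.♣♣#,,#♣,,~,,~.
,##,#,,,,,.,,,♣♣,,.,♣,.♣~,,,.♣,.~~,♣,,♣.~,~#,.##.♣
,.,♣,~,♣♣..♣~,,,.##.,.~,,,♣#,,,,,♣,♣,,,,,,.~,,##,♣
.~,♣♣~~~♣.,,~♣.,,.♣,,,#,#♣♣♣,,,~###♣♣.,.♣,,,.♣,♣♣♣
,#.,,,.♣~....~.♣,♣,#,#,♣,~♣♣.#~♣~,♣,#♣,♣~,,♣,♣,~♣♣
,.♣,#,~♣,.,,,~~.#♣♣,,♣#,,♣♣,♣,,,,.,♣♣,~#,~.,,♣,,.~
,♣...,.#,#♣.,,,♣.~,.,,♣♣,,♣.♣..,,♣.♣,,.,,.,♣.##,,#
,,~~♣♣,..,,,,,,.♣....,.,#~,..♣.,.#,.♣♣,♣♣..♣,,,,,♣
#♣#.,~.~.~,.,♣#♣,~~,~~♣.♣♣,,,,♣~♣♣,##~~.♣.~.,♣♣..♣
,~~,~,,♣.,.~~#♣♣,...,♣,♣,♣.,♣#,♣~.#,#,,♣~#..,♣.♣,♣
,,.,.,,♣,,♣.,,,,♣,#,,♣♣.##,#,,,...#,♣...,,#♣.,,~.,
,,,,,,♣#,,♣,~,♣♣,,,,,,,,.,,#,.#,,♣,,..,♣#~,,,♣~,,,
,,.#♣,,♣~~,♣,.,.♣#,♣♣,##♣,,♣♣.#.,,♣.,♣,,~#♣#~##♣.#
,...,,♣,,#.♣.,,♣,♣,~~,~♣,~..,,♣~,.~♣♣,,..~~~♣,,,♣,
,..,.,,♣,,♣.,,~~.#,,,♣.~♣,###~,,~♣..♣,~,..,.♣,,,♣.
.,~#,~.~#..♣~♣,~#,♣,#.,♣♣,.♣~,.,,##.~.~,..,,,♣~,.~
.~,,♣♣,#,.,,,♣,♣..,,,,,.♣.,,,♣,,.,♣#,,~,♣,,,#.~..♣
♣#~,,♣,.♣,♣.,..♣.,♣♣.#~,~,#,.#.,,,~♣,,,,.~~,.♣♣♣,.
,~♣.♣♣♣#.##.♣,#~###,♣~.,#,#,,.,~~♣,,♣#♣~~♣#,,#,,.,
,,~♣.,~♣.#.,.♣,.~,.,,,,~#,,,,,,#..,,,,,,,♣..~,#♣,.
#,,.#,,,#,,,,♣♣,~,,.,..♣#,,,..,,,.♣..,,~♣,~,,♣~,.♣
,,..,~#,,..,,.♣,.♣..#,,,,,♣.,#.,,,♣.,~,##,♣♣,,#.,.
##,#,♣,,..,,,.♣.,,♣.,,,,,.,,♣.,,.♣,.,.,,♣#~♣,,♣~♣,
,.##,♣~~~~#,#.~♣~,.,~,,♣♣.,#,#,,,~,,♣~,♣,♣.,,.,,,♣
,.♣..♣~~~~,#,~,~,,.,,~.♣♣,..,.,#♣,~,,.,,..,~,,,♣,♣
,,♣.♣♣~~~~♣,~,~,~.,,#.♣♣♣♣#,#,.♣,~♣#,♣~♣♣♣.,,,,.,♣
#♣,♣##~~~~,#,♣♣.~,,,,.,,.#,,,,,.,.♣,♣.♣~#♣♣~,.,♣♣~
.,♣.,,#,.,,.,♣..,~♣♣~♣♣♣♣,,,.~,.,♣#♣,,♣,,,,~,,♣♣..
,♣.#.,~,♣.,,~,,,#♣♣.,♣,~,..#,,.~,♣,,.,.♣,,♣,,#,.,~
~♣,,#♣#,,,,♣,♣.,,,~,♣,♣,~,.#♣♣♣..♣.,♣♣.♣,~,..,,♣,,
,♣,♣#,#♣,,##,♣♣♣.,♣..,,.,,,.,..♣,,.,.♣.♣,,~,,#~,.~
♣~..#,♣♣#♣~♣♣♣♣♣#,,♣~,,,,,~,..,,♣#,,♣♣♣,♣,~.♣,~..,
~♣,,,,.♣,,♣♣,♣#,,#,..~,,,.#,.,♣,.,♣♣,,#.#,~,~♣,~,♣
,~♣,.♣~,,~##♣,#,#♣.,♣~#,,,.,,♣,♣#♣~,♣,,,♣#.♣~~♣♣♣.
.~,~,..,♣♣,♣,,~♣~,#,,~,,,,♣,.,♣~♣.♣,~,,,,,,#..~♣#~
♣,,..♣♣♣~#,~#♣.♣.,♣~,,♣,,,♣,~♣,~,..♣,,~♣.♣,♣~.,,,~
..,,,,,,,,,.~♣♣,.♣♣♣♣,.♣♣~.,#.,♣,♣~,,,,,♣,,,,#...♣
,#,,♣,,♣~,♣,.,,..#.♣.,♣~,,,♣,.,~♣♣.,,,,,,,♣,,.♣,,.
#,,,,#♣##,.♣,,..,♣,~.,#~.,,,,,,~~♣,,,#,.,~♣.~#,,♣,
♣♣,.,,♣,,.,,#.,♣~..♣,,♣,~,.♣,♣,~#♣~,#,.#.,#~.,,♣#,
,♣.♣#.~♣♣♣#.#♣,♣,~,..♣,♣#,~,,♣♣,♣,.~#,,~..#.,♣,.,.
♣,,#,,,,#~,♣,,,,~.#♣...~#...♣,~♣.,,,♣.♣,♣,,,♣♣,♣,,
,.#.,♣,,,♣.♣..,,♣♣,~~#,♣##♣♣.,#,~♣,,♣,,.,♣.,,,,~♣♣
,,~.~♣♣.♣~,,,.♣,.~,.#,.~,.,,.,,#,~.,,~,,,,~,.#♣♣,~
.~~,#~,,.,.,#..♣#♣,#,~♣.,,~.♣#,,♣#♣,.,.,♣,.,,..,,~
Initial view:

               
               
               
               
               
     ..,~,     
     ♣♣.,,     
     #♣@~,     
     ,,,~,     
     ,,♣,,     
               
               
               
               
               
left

               
               
               
               
               
     ,..,~,    
     ♣♣♣.,,    
     ~#@♣~,    
     ,,,,~,    
     ♣,,♣,,    
               
               
               
               
               

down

               
               
               
               
     ,..,~,    
     ♣♣♣.,,    
     ~#♣♣~,    
     ,,@,~,    
     ♣,,♣,,    
     ♣,~,.     
               
               
               
               
               

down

               
               
               
     ,..,~,    
     ♣♣♣.,,    
     ~#♣♣~,    
     ,,,,~,    
     ♣,@♣,,    
     ♣,~,.     
     ♣,,~,     
               
               
               
               
               

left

               
               
               
      ,..,~,   
      ♣♣♣.,,   
     ♣~#♣♣~,   
     ♣,,,,~,   
     .♣@,♣,,   
     .♣,~,.    
     .♣,,~,    
               
               
               
               
               

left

               
               
               
       ,..,~,  
       ♣♣♣.,,  
     .♣~#♣♣~,  
     ,♣,,,,~,  
     ,.@,,♣,,  
     ♣.♣,~,.   
     ♣.♣,,~,   
               
               
               
               
               

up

               
               
               
               
       ,..,~,  
     ♣~♣♣♣.,,  
     .♣~#♣♣~,  
     ,♣@,,,~,  
     ,.♣,,♣,,  
     ♣.♣,~,.   
     ♣.♣,,~,   
               
               
               
               

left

               
               
               
               
        ,..,~, 
     ,♣~♣♣♣.,, 
     ♣.♣~#♣♣~, 
     ,,@,,,,~, 
     .,.♣,,♣,, 
     ♣♣.♣,~,.  
      ♣.♣,,~,  
               
               
               
               

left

               
               
               
               
         ,..,~,
     #,♣~♣♣♣.,,
     ,♣.♣~#♣♣~,
     ♣,@♣,,,,~,
     ,.,.♣,,♣,,
     ,♣♣.♣,~,. 
       ♣.♣,,~, 
               
               
               
               

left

               
               
               
               
          ,..,~
     ♣#,♣~♣♣♣.,
     ♣,♣.♣~#♣♣~
     #♣@,♣,,,,~
     ,,.,.♣,,♣,
     .,♣♣.♣,~,.
        ♣.♣,,~,
               
               
               
               

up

               
               
               
               
               
     ~,,.,,..,~
     ♣#,♣~♣♣♣.,
     ♣,@.♣~#♣♣~
     #♣,,♣,,,,~
     ,,.,.♣,,♣,
     .,♣♣.♣,~,.
        ♣.♣,,~,
               
               
               

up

               
               
               
               
               
     ,,♣~,     
     ~,,.,,..,~
     ♣#@♣~♣♣♣.,
     ♣,♣.♣~#♣♣~
     #♣,,♣,,,,~
     ,,.,.♣,,♣,
     .,♣♣.♣,~,.
        ♣.♣,,~,
               
               

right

               
               
               
               
               
    ,,♣~,♣     
    ~,,.,,..,~,
    ♣#,@~♣♣♣.,,
    ♣,♣.♣~#♣♣~,
    #♣,,♣,,,,~,
    ,,.,.♣,,♣,,
    .,♣♣.♣,~,. 
       ♣.♣,,~, 
               
               

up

               
               
               
               
               
     .,.,,     
    ,,♣~,♣     
    ~,,@,,..,~,
    ♣#,♣~♣♣♣.,,
    ♣,♣.♣~#♣♣~,
    #♣,,♣,,,,~,
    ,,.,.♣,,♣,,
    .,♣♣.♣,~,. 
       ♣.♣,,~, 
               

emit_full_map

 .,.,,     
,,♣~,♣     
~,,@,,..,~,
♣#,♣~♣♣♣.,,
♣,♣.♣~#♣♣~,
#♣,,♣,,,,~,
,,.,.♣,,♣,,
.,♣♣.♣,~,. 
   ♣.♣,,~, 


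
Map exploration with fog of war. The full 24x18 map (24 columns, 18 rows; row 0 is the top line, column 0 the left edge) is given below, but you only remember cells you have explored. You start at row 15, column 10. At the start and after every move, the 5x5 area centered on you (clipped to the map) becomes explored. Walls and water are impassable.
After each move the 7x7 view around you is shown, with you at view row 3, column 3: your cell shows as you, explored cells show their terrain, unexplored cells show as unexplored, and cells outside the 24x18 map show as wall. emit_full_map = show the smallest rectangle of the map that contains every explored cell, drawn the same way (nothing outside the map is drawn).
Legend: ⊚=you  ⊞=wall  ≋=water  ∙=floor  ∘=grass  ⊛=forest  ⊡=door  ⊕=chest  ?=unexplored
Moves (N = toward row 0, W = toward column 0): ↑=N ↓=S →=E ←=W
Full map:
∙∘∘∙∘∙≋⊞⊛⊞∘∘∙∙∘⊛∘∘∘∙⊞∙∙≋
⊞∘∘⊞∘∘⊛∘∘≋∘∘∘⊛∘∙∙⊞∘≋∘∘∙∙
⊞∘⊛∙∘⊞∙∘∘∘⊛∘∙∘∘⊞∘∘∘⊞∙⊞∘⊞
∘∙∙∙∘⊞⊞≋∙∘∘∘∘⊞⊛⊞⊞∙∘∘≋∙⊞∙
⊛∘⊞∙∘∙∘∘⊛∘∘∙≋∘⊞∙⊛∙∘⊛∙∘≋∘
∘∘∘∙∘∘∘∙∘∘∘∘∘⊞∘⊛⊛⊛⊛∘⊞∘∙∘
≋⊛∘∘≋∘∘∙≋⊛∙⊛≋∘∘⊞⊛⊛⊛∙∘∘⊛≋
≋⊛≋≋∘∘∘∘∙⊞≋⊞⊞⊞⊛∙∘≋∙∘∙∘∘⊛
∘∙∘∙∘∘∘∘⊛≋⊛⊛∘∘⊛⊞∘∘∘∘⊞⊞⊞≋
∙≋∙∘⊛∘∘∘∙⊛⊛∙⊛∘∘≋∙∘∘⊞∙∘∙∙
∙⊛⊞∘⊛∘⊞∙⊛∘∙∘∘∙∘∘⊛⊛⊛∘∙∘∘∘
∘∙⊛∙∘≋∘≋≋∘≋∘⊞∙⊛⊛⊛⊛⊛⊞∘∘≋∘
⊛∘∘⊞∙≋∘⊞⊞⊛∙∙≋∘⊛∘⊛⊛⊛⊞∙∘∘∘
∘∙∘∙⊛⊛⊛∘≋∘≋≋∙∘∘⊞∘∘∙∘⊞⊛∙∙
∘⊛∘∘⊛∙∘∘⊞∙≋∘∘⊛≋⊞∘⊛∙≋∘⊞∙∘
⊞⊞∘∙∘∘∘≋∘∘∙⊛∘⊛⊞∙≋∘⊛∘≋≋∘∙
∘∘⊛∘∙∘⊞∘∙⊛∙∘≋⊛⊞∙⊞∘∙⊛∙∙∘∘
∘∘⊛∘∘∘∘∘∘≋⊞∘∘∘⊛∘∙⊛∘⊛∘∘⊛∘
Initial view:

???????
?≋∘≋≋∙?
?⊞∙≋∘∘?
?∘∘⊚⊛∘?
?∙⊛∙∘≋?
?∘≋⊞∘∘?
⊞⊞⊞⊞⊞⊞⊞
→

???????
≋∘≋≋∙∘?
⊞∙≋∘∘⊛?
∘∘∙⊚∘⊛?
∙⊛∙∘≋⊛?
∘≋⊞∘∘∘?
⊞⊞⊞⊞⊞⊞⊞

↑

???????
?⊛∙∙≋∘?
≋∘≋≋∙∘?
⊞∙≋⊚∘⊛?
∘∘∙⊛∘⊛?
∙⊛∙∘≋⊛?
∘≋⊞∘∘∘?

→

???????
⊛∙∙≋∘⊛?
∘≋≋∙∘∘?
∙≋∘⊚⊛≋?
∘∙⊛∘⊛⊞?
⊛∙∘≋⊛⊞?
≋⊞∘∘∘??

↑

???????
?≋∘⊞∙⊛?
⊛∙∙≋∘⊛?
∘≋≋⊚∘∘?
∙≋∘∘⊛≋?
∘∙⊛∘⊛⊞?
⊛∙∘≋⊛⊞?

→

???????
≋∘⊞∙⊛⊛?
∙∙≋∘⊛∘?
≋≋∙⊚∘⊞?
≋∘∘⊛≋⊞?
∙⊛∘⊛⊞∙?
∙∘≋⊛⊞??

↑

???????
?∘∘∙∘∘?
≋∘⊞∙⊛⊛?
∙∙≋⊚⊛∘?
≋≋∙∘∘⊞?
≋∘∘⊛≋⊞?
∙⊛∘⊛⊞∙?

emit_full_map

???∘∘∙∘∘
??≋∘⊞∙⊛⊛
?⊛∙∙≋⊚⊛∘
≋∘≋≋∙∘∘⊞
⊞∙≋∘∘⊛≋⊞
∘∘∙⊛∘⊛⊞∙
∙⊛∙∘≋⊛⊞?
∘≋⊞∘∘∘??

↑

???????
?∙⊛∘∘≋?
?∘∘∙∘∘?
≋∘⊞⊚⊛⊛?
∙∙≋∘⊛∘?
≋≋∙∘∘⊞?
≋∘∘⊛≋⊞?

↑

???????
?⊛∘∘⊛⊞?
?∙⊛∘∘≋?
?∘∘⊚∘∘?
≋∘⊞∙⊛⊛?
∙∙≋∘⊛∘?
≋≋∙∘∘⊞?

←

???????
?⊛⊛∘∘⊛⊞
?⊛∙⊛∘∘≋
?∙∘⊚∙∘∘
?≋∘⊞∙⊛⊛
⊛∙∙≋∘⊛∘
∘≋≋∙∘∘⊞

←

???????
?≋⊛⊛∘∘⊛
?⊛⊛∙⊛∘∘
?∘∙⊚∘∙∘
?∘≋∘⊞∙⊛
?⊛∙∙≋∘⊛
≋∘≋≋∙∘∘

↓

?≋⊛⊛∘∘⊛
?⊛⊛∙⊛∘∘
?∘∙∘∘∙∘
?∘≋⊚⊞∙⊛
?⊛∙∙≋∘⊛
≋∘≋≋∙∘∘
⊞∙≋∘∘⊛≋

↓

?⊛⊛∙⊛∘∘
?∘∙∘∘∙∘
?∘≋∘⊞∙⊛
?⊛∙⊚≋∘⊛
≋∘≋≋∙∘∘
⊞∙≋∘∘⊛≋
∘∘∙⊛∘⊛⊞

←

??⊛⊛∙⊛∘
?⊛∘∙∘∘∙
?≋∘≋∘⊞∙
?⊞⊛⊚∙≋∘
?≋∘≋≋∙∘
?⊞∙≋∘∘⊛
?∘∘∙⊛∘⊛

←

???⊛⊛∙⊛
?∙⊛∘∙∘∘
?≋≋∘≋∘⊞
?⊞⊞⊚∙∙≋
?∘≋∘≋≋∙
?∘⊞∙≋∘∘
??∘∘∙⊛∘

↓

?∙⊛∘∙∘∘
?≋≋∘≋∘⊞
?⊞⊞⊛∙∙≋
?∘≋⊚≋≋∙
?∘⊞∙≋∘∘
?≋∘∘∙⊛∘
??∙⊛∙∘≋

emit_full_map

??≋⊛⊛∘∘⊛⊞
??⊛⊛∙⊛∘∘≋
∙⊛∘∙∘∘∙∘∘
≋≋∘≋∘⊞∙⊛⊛
⊞⊞⊛∙∙≋∘⊛∘
∘≋⊚≋≋∙∘∘⊞
∘⊞∙≋∘∘⊛≋⊞
≋∘∘∙⊛∘⊛⊞∙
?∙⊛∙∘≋⊛⊞?
?∘≋⊞∘∘∘??

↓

?≋≋∘≋∘⊞
?⊞⊞⊛∙∙≋
?∘≋∘≋≋∙
?∘⊞⊚≋∘∘
?≋∘∘∙⊛∘
?∘∙⊛∙∘≋
??∘≋⊞∘∘

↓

?⊞⊞⊛∙∙≋
?∘≋∘≋≋∙
?∘⊞∙≋∘∘
?≋∘⊚∙⊛∘
?∘∙⊛∙∘≋
?∘∘≋⊞∘∘
⊞⊞⊞⊞⊞⊞⊞

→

⊞⊞⊛∙∙≋∘
∘≋∘≋≋∙∘
∘⊞∙≋∘∘⊛
≋∘∘⊚⊛∘⊛
∘∙⊛∙∘≋⊛
∘∘≋⊞∘∘∘
⊞⊞⊞⊞⊞⊞⊞

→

⊞⊛∙∙≋∘⊛
≋∘≋≋∙∘∘
⊞∙≋∘∘⊛≋
∘∘∙⊚∘⊛⊞
∙⊛∙∘≋⊛⊞
∘≋⊞∘∘∘?
⊞⊞⊞⊞⊞⊞⊞

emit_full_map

??≋⊛⊛∘∘⊛⊞
??⊛⊛∙⊛∘∘≋
∙⊛∘∙∘∘∙∘∘
≋≋∘≋∘⊞∙⊛⊛
⊞⊞⊛∙∙≋∘⊛∘
∘≋∘≋≋∙∘∘⊞
∘⊞∙≋∘∘⊛≋⊞
≋∘∘∙⊚∘⊛⊞∙
∘∙⊛∙∘≋⊛⊞?
∘∘≋⊞∘∘∘??

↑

≋∘≋∘⊞∙⊛
⊞⊛∙∙≋∘⊛
≋∘≋≋∙∘∘
⊞∙≋⊚∘⊛≋
∘∘∙⊛∘⊛⊞
∙⊛∙∘≋⊛⊞
∘≋⊞∘∘∘?

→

∘≋∘⊞∙⊛⊛
⊛∙∙≋∘⊛∘
∘≋≋∙∘∘⊞
∙≋∘⊚⊛≋⊞
∘∙⊛∘⊛⊞∙
⊛∙∘≋⊛⊞?
≋⊞∘∘∘??

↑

∘∙∘∘∙∘∘
∘≋∘⊞∙⊛⊛
⊛∙∙≋∘⊛∘
∘≋≋⊚∘∘⊞
∙≋∘∘⊛≋⊞
∘∙⊛∘⊛⊞∙
⊛∙∘≋⊛⊞?

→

∙∘∘∙∘∘?
≋∘⊞∙⊛⊛?
∙∙≋∘⊛∘?
≋≋∙⊚∘⊞?
≋∘∘⊛≋⊞?
∙⊛∘⊛⊞∙?
∙∘≋⊛⊞??

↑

⊛∙⊛∘∘≋?
∙∘∘∙∘∘?
≋∘⊞∙⊛⊛?
∙∙≋⊚⊛∘?
≋≋∙∘∘⊞?
≋∘∘⊛≋⊞?
∙⊛∘⊛⊞∙?

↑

⊛⊛∘∘⊛⊞?
⊛∙⊛∘∘≋?
∙∘∘∙∘∘?
≋∘⊞⊚⊛⊛?
∙∙≋∘⊛∘?
≋≋∙∘∘⊞?
≋∘∘⊛≋⊞?

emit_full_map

??≋⊛⊛∘∘⊛⊞
??⊛⊛∙⊛∘∘≋
∙⊛∘∙∘∘∙∘∘
≋≋∘≋∘⊞⊚⊛⊛
⊞⊞⊛∙∙≋∘⊛∘
∘≋∘≋≋∙∘∘⊞
∘⊞∙≋∘∘⊛≋⊞
≋∘∘∙⊛∘⊛⊞∙
∘∙⊛∙∘≋⊛⊞?
∘∘≋⊞∘∘∘??

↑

???????
⊛⊛∘∘⊛⊞?
⊛∙⊛∘∘≋?
∙∘∘⊚∘∘?
≋∘⊞∙⊛⊛?
∙∙≋∘⊛∘?
≋≋∙∘∘⊞?

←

???????
≋⊛⊛∘∘⊛⊞
⊛⊛∙⊛∘∘≋
∘∙∘⊚∙∘∘
∘≋∘⊞∙⊛⊛
⊛∙∙≋∘⊛∘
∘≋≋∙∘∘⊞

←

???????
?≋⊛⊛∘∘⊛
?⊛⊛∙⊛∘∘
⊛∘∙⊚∘∙∘
≋∘≋∘⊞∙⊛
⊞⊛∙∙≋∘⊛
≋∘≋≋∙∘∘

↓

?≋⊛⊛∘∘⊛
?⊛⊛∙⊛∘∘
⊛∘∙∘∘∙∘
≋∘≋⊚⊞∙⊛
⊞⊛∙∙≋∘⊛
≋∘≋≋∙∘∘
⊞∙≋∘∘⊛≋

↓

?⊛⊛∙⊛∘∘
⊛∘∙∘∘∙∘
≋∘≋∘⊞∙⊛
⊞⊛∙⊚≋∘⊛
≋∘≋≋∙∘∘
⊞∙≋∘∘⊛≋
∘∘∙⊛∘⊛⊞

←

??⊛⊛∙⊛∘
∙⊛∘∙∘∘∙
≋≋∘≋∘⊞∙
⊞⊞⊛⊚∙≋∘
∘≋∘≋≋∙∘
∘⊞∙≋∘∘⊛
≋∘∘∙⊛∘⊛

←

???⊛⊛∙⊛
?∙⊛∘∙∘∘
?≋≋∘≋∘⊞
?⊞⊞⊚∙∙≋
?∘≋∘≋≋∙
?∘⊞∙≋∘∘
?≋∘∘∙⊛∘

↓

?∙⊛∘∙∘∘
?≋≋∘≋∘⊞
?⊞⊞⊛∙∙≋
?∘≋⊚≋≋∙
?∘⊞∙≋∘∘
?≋∘∘∙⊛∘
?∘∙⊛∙∘≋

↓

?≋≋∘≋∘⊞
?⊞⊞⊛∙∙≋
?∘≋∘≋≋∙
?∘⊞⊚≋∘∘
?≋∘∘∙⊛∘
?∘∙⊛∙∘≋
?∘∘≋⊞∘∘

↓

?⊞⊞⊛∙∙≋
?∘≋∘≋≋∙
?∘⊞∙≋∘∘
?≋∘⊚∙⊛∘
?∘∙⊛∙∘≋
?∘∘≋⊞∘∘
⊞⊞⊞⊞⊞⊞⊞

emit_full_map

??≋⊛⊛∘∘⊛⊞
??⊛⊛∙⊛∘∘≋
∙⊛∘∙∘∘∙∘∘
≋≋∘≋∘⊞∙⊛⊛
⊞⊞⊛∙∙≋∘⊛∘
∘≋∘≋≋∙∘∘⊞
∘⊞∙≋∘∘⊛≋⊞
≋∘⊚∙⊛∘⊛⊞∙
∘∙⊛∙∘≋⊛⊞?
∘∘≋⊞∘∘∘??

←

??⊞⊞⊛∙∙
?⊛∘≋∘≋≋
?∘∘⊞∙≋∘
?∘≋⊚∘∙⊛
?⊞∘∙⊛∙∘
?∘∘∘≋⊞∘
⊞⊞⊞⊞⊞⊞⊞

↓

?⊛∘≋∘≋≋
?∘∘⊞∙≋∘
?∘≋∘∘∙⊛
?⊞∘⊚⊛∙∘
?∘∘∘≋⊞∘
⊞⊞⊞⊞⊞⊞⊞
⊞⊞⊞⊞⊞⊞⊞

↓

?∘∘⊞∙≋∘
?∘≋∘∘∙⊛
?⊞∘∙⊛∙∘
?∘∘⊚≋⊞∘
⊞⊞⊞⊞⊞⊞⊞
⊞⊞⊞⊞⊞⊞⊞
⊞⊞⊞⊞⊞⊞⊞

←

??∘∘⊞∙≋
?∘∘≋∘∘∙
?∘⊞∘∙⊛∙
?∘∘⊚∘≋⊞
⊞⊞⊞⊞⊞⊞⊞
⊞⊞⊞⊞⊞⊞⊞
⊞⊞⊞⊞⊞⊞⊞

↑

??⊛∘≋∘≋
?∙∘∘⊞∙≋
?∘∘≋∘∘∙
?∘⊞⊚∙⊛∙
?∘∘∘∘≋⊞
⊞⊞⊞⊞⊞⊞⊞
⊞⊞⊞⊞⊞⊞⊞

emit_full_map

????≋⊛⊛∘∘⊛⊞
????⊛⊛∙⊛∘∘≋
??∙⊛∘∙∘∘∙∘∘
??≋≋∘≋∘⊞∙⊛⊛
??⊞⊞⊛∙∙≋∘⊛∘
?⊛∘≋∘≋≋∙∘∘⊞
∙∘∘⊞∙≋∘∘⊛≋⊞
∘∘≋∘∘∙⊛∘⊛⊞∙
∘⊞⊚∙⊛∙∘≋⊛⊞?
∘∘∘∘≋⊞∘∘∘??


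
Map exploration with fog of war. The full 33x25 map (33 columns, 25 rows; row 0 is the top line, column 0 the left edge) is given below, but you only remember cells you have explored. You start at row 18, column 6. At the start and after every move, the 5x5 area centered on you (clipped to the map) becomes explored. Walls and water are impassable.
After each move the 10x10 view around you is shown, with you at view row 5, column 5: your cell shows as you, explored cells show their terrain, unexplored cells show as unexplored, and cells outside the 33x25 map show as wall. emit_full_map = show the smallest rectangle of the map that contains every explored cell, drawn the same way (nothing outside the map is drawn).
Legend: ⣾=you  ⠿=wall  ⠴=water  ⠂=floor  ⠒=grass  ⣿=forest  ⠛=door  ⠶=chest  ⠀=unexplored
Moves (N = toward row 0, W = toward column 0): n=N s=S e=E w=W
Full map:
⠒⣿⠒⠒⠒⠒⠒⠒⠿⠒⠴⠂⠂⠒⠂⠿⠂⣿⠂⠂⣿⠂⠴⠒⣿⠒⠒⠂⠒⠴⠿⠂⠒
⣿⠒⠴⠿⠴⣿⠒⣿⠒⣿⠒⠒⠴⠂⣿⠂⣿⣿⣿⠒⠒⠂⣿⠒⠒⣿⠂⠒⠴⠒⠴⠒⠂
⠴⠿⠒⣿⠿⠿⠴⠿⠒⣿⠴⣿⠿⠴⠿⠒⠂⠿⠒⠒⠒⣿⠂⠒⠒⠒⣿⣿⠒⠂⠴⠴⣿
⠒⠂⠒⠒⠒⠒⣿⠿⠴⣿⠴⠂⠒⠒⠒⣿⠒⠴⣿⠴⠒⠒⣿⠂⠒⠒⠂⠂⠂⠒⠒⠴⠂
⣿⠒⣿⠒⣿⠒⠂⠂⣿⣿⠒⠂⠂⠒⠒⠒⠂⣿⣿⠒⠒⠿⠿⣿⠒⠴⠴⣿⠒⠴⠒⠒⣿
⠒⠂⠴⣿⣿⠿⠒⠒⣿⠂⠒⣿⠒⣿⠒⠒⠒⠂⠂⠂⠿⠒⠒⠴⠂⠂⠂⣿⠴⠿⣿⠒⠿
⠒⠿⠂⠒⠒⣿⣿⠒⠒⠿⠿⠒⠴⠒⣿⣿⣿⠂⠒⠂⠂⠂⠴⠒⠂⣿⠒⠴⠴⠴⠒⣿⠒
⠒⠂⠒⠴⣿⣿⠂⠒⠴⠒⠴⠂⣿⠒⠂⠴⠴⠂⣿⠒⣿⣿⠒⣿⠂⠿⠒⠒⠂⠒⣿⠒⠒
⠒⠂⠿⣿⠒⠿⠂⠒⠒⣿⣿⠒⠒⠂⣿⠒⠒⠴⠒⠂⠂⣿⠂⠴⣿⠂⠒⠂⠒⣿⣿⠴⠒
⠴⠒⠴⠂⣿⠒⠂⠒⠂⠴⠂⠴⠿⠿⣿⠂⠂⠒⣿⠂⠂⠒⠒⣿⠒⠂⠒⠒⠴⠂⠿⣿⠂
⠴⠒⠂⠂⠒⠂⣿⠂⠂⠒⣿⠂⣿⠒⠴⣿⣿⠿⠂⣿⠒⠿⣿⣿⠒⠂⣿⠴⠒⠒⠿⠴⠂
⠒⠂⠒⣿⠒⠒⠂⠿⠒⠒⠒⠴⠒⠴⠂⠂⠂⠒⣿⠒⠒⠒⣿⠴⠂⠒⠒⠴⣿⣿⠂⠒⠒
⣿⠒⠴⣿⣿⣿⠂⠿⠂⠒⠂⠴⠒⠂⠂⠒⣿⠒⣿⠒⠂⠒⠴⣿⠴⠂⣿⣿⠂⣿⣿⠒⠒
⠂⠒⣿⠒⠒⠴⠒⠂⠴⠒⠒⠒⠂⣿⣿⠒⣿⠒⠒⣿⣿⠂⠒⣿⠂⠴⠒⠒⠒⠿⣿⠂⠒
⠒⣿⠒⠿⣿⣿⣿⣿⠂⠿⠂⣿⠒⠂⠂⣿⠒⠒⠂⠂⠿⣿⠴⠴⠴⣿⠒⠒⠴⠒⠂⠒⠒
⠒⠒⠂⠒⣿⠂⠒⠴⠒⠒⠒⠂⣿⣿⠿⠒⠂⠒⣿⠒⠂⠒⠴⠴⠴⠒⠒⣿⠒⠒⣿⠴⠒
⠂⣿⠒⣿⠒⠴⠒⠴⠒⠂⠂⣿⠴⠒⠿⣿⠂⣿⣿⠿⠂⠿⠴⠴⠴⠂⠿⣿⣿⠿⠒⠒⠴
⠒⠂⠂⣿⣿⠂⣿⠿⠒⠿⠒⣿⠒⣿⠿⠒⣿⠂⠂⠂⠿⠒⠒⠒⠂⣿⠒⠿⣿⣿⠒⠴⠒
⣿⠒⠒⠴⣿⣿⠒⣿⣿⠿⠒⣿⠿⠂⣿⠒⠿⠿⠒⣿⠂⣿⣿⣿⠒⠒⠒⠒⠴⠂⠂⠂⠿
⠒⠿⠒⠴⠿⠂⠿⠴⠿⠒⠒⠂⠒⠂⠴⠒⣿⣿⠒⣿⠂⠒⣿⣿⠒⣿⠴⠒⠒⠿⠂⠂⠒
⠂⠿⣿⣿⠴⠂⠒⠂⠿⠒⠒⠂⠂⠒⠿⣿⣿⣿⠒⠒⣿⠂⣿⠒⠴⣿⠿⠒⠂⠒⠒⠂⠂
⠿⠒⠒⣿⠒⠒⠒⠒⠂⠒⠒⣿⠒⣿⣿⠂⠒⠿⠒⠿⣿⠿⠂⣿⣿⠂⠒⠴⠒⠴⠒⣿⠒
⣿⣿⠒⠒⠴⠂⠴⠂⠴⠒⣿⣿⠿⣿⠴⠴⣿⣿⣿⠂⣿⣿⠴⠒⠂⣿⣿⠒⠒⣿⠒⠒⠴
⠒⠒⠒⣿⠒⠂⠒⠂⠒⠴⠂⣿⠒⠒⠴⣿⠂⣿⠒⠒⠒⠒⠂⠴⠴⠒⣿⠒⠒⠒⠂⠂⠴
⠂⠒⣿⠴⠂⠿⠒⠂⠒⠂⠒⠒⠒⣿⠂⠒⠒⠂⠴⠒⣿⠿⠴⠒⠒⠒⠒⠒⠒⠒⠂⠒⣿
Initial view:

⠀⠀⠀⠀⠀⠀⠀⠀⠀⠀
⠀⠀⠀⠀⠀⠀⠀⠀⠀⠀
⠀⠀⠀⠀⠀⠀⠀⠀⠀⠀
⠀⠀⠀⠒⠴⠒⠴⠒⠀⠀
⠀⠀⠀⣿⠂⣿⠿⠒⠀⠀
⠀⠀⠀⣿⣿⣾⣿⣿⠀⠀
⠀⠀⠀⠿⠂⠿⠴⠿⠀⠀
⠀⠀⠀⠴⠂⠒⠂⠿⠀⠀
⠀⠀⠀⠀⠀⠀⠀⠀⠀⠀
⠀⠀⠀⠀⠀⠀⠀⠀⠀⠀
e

⠀⠀⠀⠀⠀⠀⠀⠀⠀⠀
⠀⠀⠀⠀⠀⠀⠀⠀⠀⠀
⠀⠀⠀⠀⠀⠀⠀⠀⠀⠀
⠀⠀⠒⠴⠒⠴⠒⠂⠀⠀
⠀⠀⣿⠂⣿⠿⠒⠿⠀⠀
⠀⠀⣿⣿⠒⣾⣿⠿⠀⠀
⠀⠀⠿⠂⠿⠴⠿⠒⠀⠀
⠀⠀⠴⠂⠒⠂⠿⠒⠀⠀
⠀⠀⠀⠀⠀⠀⠀⠀⠀⠀
⠀⠀⠀⠀⠀⠀⠀⠀⠀⠀

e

⠀⠀⠀⠀⠀⠀⠀⠀⠀⠀
⠀⠀⠀⠀⠀⠀⠀⠀⠀⠀
⠀⠀⠀⠀⠀⠀⠀⠀⠀⠀
⠀⠒⠴⠒⠴⠒⠂⠂⠀⠀
⠀⣿⠂⣿⠿⠒⠿⠒⠀⠀
⠀⣿⣿⠒⣿⣾⠿⠒⠀⠀
⠀⠿⠂⠿⠴⠿⠒⠒⠀⠀
⠀⠴⠂⠒⠂⠿⠒⠒⠀⠀
⠀⠀⠀⠀⠀⠀⠀⠀⠀⠀
⠀⠀⠀⠀⠀⠀⠀⠀⠀⠀

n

⠀⠀⠀⠀⠀⠀⠀⠀⠀⠀
⠀⠀⠀⠀⠀⠀⠀⠀⠀⠀
⠀⠀⠀⠀⠀⠀⠀⠀⠀⠀
⠀⠀⠀⠒⠴⠒⠒⠒⠀⠀
⠀⠒⠴⠒⠴⠒⠂⠂⠀⠀
⠀⣿⠂⣿⠿⣾⠿⠒⠀⠀
⠀⣿⣿⠒⣿⣿⠿⠒⠀⠀
⠀⠿⠂⠿⠴⠿⠒⠒⠀⠀
⠀⠴⠂⠒⠂⠿⠒⠒⠀⠀
⠀⠀⠀⠀⠀⠀⠀⠀⠀⠀

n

⠀⠀⠀⠀⠀⠀⠀⠀⠀⠀
⠀⠀⠀⠀⠀⠀⠀⠀⠀⠀
⠀⠀⠀⠀⠀⠀⠀⠀⠀⠀
⠀⠀⠀⣿⣿⠂⠿⠂⠀⠀
⠀⠀⠀⠒⠴⠒⠒⠒⠀⠀
⠀⠒⠴⠒⠴⣾⠂⠂⠀⠀
⠀⣿⠂⣿⠿⠒⠿⠒⠀⠀
⠀⣿⣿⠒⣿⣿⠿⠒⠀⠀
⠀⠿⠂⠿⠴⠿⠒⠒⠀⠀
⠀⠴⠂⠒⠂⠿⠒⠒⠀⠀

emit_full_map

⠀⠀⣿⣿⠂⠿⠂
⠀⠀⠒⠴⠒⠒⠒
⠒⠴⠒⠴⣾⠂⠂
⣿⠂⣿⠿⠒⠿⠒
⣿⣿⠒⣿⣿⠿⠒
⠿⠂⠿⠴⠿⠒⠒
⠴⠂⠒⠂⠿⠒⠒

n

⠀⠀⠀⠀⠀⠀⠀⠀⠀⠀
⠀⠀⠀⠀⠀⠀⠀⠀⠀⠀
⠀⠀⠀⠀⠀⠀⠀⠀⠀⠀
⠀⠀⠀⠒⠂⠴⠒⠒⠀⠀
⠀⠀⠀⣿⣿⠂⠿⠂⠀⠀
⠀⠀⠀⠒⠴⣾⠒⠒⠀⠀
⠀⠒⠴⠒⠴⠒⠂⠂⠀⠀
⠀⣿⠂⣿⠿⠒⠿⠒⠀⠀
⠀⣿⣿⠒⣿⣿⠿⠒⠀⠀
⠀⠿⠂⠿⠴⠿⠒⠒⠀⠀

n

⠀⠀⠀⠀⠀⠀⠀⠀⠀⠀
⠀⠀⠀⠀⠀⠀⠀⠀⠀⠀
⠀⠀⠀⠀⠀⠀⠀⠀⠀⠀
⠀⠀⠀⠂⠿⠂⠒⠂⠀⠀
⠀⠀⠀⠒⠂⠴⠒⠒⠀⠀
⠀⠀⠀⣿⣿⣾⠿⠂⠀⠀
⠀⠀⠀⠒⠴⠒⠒⠒⠀⠀
⠀⠒⠴⠒⠴⠒⠂⠂⠀⠀
⠀⣿⠂⣿⠿⠒⠿⠒⠀⠀
⠀⣿⣿⠒⣿⣿⠿⠒⠀⠀

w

⠀⠀⠀⠀⠀⠀⠀⠀⠀⠀
⠀⠀⠀⠀⠀⠀⠀⠀⠀⠀
⠀⠀⠀⠀⠀⠀⠀⠀⠀⠀
⠀⠀⠀⣿⠂⠿⠂⠒⠂⠀
⠀⠀⠀⠴⠒⠂⠴⠒⠒⠀
⠀⠀⠀⣿⣿⣾⠂⠿⠂⠀
⠀⠀⠀⠂⠒⠴⠒⠒⠒⠀
⠀⠀⠒⠴⠒⠴⠒⠂⠂⠀
⠀⠀⣿⠂⣿⠿⠒⠿⠒⠀
⠀⠀⣿⣿⠒⣿⣿⠿⠒⠀

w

⠀⠀⠀⠀⠀⠀⠀⠀⠀⠀
⠀⠀⠀⠀⠀⠀⠀⠀⠀⠀
⠀⠀⠀⠀⠀⠀⠀⠀⠀⠀
⠀⠀⠀⣿⣿⠂⠿⠂⠒⠂
⠀⠀⠀⠒⠴⠒⠂⠴⠒⠒
⠀⠀⠀⣿⣿⣾⣿⠂⠿⠂
⠀⠀⠀⣿⠂⠒⠴⠒⠒⠒
⠀⠀⠀⠒⠴⠒⠴⠒⠂⠂
⠀⠀⠀⣿⠂⣿⠿⠒⠿⠒
⠀⠀⠀⣿⣿⠒⣿⣿⠿⠒

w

⠀⠀⠀⠀⠀⠀⠀⠀⠀⠀
⠀⠀⠀⠀⠀⠀⠀⠀⠀⠀
⠀⠀⠀⠀⠀⠀⠀⠀⠀⠀
⠀⠀⠀⣿⣿⣿⠂⠿⠂⠒
⠀⠀⠀⠒⠒⠴⠒⠂⠴⠒
⠀⠀⠀⠿⣿⣾⣿⣿⠂⠿
⠀⠀⠀⠒⣿⠂⠒⠴⠒⠒
⠀⠀⠀⣿⠒⠴⠒⠴⠒⠂
⠀⠀⠀⠀⣿⠂⣿⠿⠒⠿
⠀⠀⠀⠀⣿⣿⠒⣿⣿⠿

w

⠿⠀⠀⠀⠀⠀⠀⠀⠀⠀
⠿⠀⠀⠀⠀⠀⠀⠀⠀⠀
⠿⠀⠀⠀⠀⠀⠀⠀⠀⠀
⠿⠀⠀⠴⣿⣿⣿⠂⠿⠂
⠿⠀⠀⣿⠒⠒⠴⠒⠂⠴
⠿⠀⠀⠒⠿⣾⣿⣿⣿⠂
⠿⠀⠀⠂⠒⣿⠂⠒⠴⠒
⠿⠀⠀⠒⣿⠒⠴⠒⠴⠒
⠿⠀⠀⠀⠀⣿⠂⣿⠿⠒
⠿⠀⠀⠀⠀⣿⣿⠒⣿⣿

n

⠿⠀⠀⠀⠀⠀⠀⠀⠀⠀
⠿⠀⠀⠀⠀⠀⠀⠀⠀⠀
⠿⠀⠀⠀⠀⠀⠀⠀⠀⠀
⠿⠀⠀⠒⣿⠒⠒⠂⠀⠀
⠿⠀⠀⠴⣿⣿⣿⠂⠿⠂
⠿⠀⠀⣿⠒⣾⠴⠒⠂⠴
⠿⠀⠀⠒⠿⣿⣿⣿⣿⠂
⠿⠀⠀⠂⠒⣿⠂⠒⠴⠒
⠿⠀⠀⠒⣿⠒⠴⠒⠴⠒
⠿⠀⠀⠀⠀⣿⠂⣿⠿⠒

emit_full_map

⠒⣿⠒⠒⠂⠀⠀⠀⠀
⠴⣿⣿⣿⠂⠿⠂⠒⠂
⣿⠒⣾⠴⠒⠂⠴⠒⠒
⠒⠿⣿⣿⣿⣿⠂⠿⠂
⠂⠒⣿⠂⠒⠴⠒⠒⠒
⠒⣿⠒⠴⠒⠴⠒⠂⠂
⠀⠀⣿⠂⣿⠿⠒⠿⠒
⠀⠀⣿⣿⠒⣿⣿⠿⠒
⠀⠀⠿⠂⠿⠴⠿⠒⠒
⠀⠀⠴⠂⠒⠂⠿⠒⠒

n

⠿⠀⠀⠀⠀⠀⠀⠀⠀⠀
⠿⠀⠀⠀⠀⠀⠀⠀⠀⠀
⠿⠀⠀⠀⠀⠀⠀⠀⠀⠀
⠿⠀⠀⠂⠂⠒⠂⣿⠀⠀
⠿⠀⠀⠒⣿⠒⠒⠂⠀⠀
⠿⠀⠀⠴⣿⣾⣿⠂⠿⠂
⠿⠀⠀⣿⠒⠒⠴⠒⠂⠴
⠿⠀⠀⠒⠿⣿⣿⣿⣿⠂
⠿⠀⠀⠂⠒⣿⠂⠒⠴⠒
⠿⠀⠀⠒⣿⠒⠴⠒⠴⠒

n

⠿⠀⠀⠀⠀⠀⠀⠀⠀⠀
⠿⠀⠀⠀⠀⠀⠀⠀⠀⠀
⠿⠀⠀⠀⠀⠀⠀⠀⠀⠀
⠿⠀⠀⠴⠂⣿⠒⠂⠀⠀
⠿⠀⠀⠂⠂⠒⠂⣿⠀⠀
⠿⠀⠀⠒⣿⣾⠒⠂⠀⠀
⠿⠀⠀⠴⣿⣿⣿⠂⠿⠂
⠿⠀⠀⣿⠒⠒⠴⠒⠂⠴
⠿⠀⠀⠒⠿⣿⣿⣿⣿⠂
⠿⠀⠀⠂⠒⣿⠂⠒⠴⠒

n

⠿⠀⠀⠀⠀⠀⠀⠀⠀⠀
⠿⠀⠀⠀⠀⠀⠀⠀⠀⠀
⠿⠀⠀⠀⠀⠀⠀⠀⠀⠀
⠿⠀⠀⠿⣿⠒⠿⠂⠀⠀
⠿⠀⠀⠴⠂⣿⠒⠂⠀⠀
⠿⠀⠀⠂⠂⣾⠂⣿⠀⠀
⠿⠀⠀⠒⣿⠒⠒⠂⠀⠀
⠿⠀⠀⠴⣿⣿⣿⠂⠿⠂
⠿⠀⠀⣿⠒⠒⠴⠒⠂⠴
⠿⠀⠀⠒⠿⣿⣿⣿⣿⠂

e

⠀⠀⠀⠀⠀⠀⠀⠀⠀⠀
⠀⠀⠀⠀⠀⠀⠀⠀⠀⠀
⠀⠀⠀⠀⠀⠀⠀⠀⠀⠀
⠀⠀⠿⣿⠒⠿⠂⠒⠀⠀
⠀⠀⠴⠂⣿⠒⠂⠒⠀⠀
⠀⠀⠂⠂⠒⣾⣿⠂⠀⠀
⠀⠀⠒⣿⠒⠒⠂⠿⠀⠀
⠀⠀⠴⣿⣿⣿⠂⠿⠂⠒
⠀⠀⣿⠒⠒⠴⠒⠂⠴⠒
⠀⠀⠒⠿⣿⣿⣿⣿⠂⠿

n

⠀⠀⠀⠀⠀⠀⠀⠀⠀⠀
⠀⠀⠀⠀⠀⠀⠀⠀⠀⠀
⠀⠀⠀⠀⠀⠀⠀⠀⠀⠀
⠀⠀⠀⠴⣿⣿⠂⠒⠀⠀
⠀⠀⠿⣿⠒⠿⠂⠒⠀⠀
⠀⠀⠴⠂⣿⣾⠂⠒⠀⠀
⠀⠀⠂⠂⠒⠂⣿⠂⠀⠀
⠀⠀⠒⣿⠒⠒⠂⠿⠀⠀
⠀⠀⠴⣿⣿⣿⠂⠿⠂⠒
⠀⠀⣿⠒⠒⠴⠒⠂⠴⠒

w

⠿⠀⠀⠀⠀⠀⠀⠀⠀⠀
⠿⠀⠀⠀⠀⠀⠀⠀⠀⠀
⠿⠀⠀⠀⠀⠀⠀⠀⠀⠀
⠿⠀⠀⠒⠴⣿⣿⠂⠒⠀
⠿⠀⠀⠿⣿⠒⠿⠂⠒⠀
⠿⠀⠀⠴⠂⣾⠒⠂⠒⠀
⠿⠀⠀⠂⠂⠒⠂⣿⠂⠀
⠿⠀⠀⠒⣿⠒⠒⠂⠿⠀
⠿⠀⠀⠴⣿⣿⣿⠂⠿⠂
⠿⠀⠀⣿⠒⠒⠴⠒⠂⠴

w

⠿⠿⠀⠀⠀⠀⠀⠀⠀⠀
⠿⠿⠀⠀⠀⠀⠀⠀⠀⠀
⠿⠿⠀⠀⠀⠀⠀⠀⠀⠀
⠿⠿⠀⠂⠒⠴⣿⣿⠂⠒
⠿⠿⠀⠂⠿⣿⠒⠿⠂⠒
⠿⠿⠀⠒⠴⣾⣿⠒⠂⠒
⠿⠿⠀⠒⠂⠂⠒⠂⣿⠂
⠿⠿⠀⠂⠒⣿⠒⠒⠂⠿
⠿⠿⠀⠀⠴⣿⣿⣿⠂⠿
⠿⠿⠀⠀⣿⠒⠒⠴⠒⠂

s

⠿⠿⠀⠀⠀⠀⠀⠀⠀⠀
⠿⠿⠀⠀⠀⠀⠀⠀⠀⠀
⠿⠿⠀⠂⠒⠴⣿⣿⠂⠒
⠿⠿⠀⠂⠿⣿⠒⠿⠂⠒
⠿⠿⠀⠒⠴⠂⣿⠒⠂⠒
⠿⠿⠀⠒⠂⣾⠒⠂⣿⠂
⠿⠿⠀⠂⠒⣿⠒⠒⠂⠿
⠿⠿⠀⠒⠴⣿⣿⣿⠂⠿
⠿⠿⠀⠀⣿⠒⠒⠴⠒⠂
⠿⠿⠀⠀⠒⠿⣿⣿⣿⣿

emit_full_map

⠂⠒⠴⣿⣿⠂⠒⠀⠀⠀
⠂⠿⣿⠒⠿⠂⠒⠀⠀⠀
⠒⠴⠂⣿⠒⠂⠒⠀⠀⠀
⠒⠂⣾⠒⠂⣿⠂⠀⠀⠀
⠂⠒⣿⠒⠒⠂⠿⠀⠀⠀
⠒⠴⣿⣿⣿⠂⠿⠂⠒⠂
⠀⣿⠒⠒⠴⠒⠂⠴⠒⠒
⠀⠒⠿⣿⣿⣿⣿⠂⠿⠂
⠀⠂⠒⣿⠂⠒⠴⠒⠒⠒
⠀⠒⣿⠒⠴⠒⠴⠒⠂⠂
⠀⠀⠀⣿⠂⣿⠿⠒⠿⠒
⠀⠀⠀⣿⣿⠒⣿⣿⠿⠒
⠀⠀⠀⠿⠂⠿⠴⠿⠒⠒
⠀⠀⠀⠴⠂⠒⠂⠿⠒⠒

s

⠿⠿⠀⠀⠀⠀⠀⠀⠀⠀
⠿⠿⠀⠂⠒⠴⣿⣿⠂⠒
⠿⠿⠀⠂⠿⣿⠒⠿⠂⠒
⠿⠿⠀⠒⠴⠂⣿⠒⠂⠒
⠿⠿⠀⠒⠂⠂⠒⠂⣿⠂
⠿⠿⠀⠂⠒⣾⠒⠒⠂⠿
⠿⠿⠀⠒⠴⣿⣿⣿⠂⠿
⠿⠿⠀⠒⣿⠒⠒⠴⠒⠂
⠿⠿⠀⠀⠒⠿⣿⣿⣿⣿
⠿⠿⠀⠀⠂⠒⣿⠂⠒⠴

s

⠿⠿⠀⠂⠒⠴⣿⣿⠂⠒
⠿⠿⠀⠂⠿⣿⠒⠿⠂⠒
⠿⠿⠀⠒⠴⠂⣿⠒⠂⠒
⠿⠿⠀⠒⠂⠂⠒⠂⣿⠂
⠿⠿⠀⠂⠒⣿⠒⠒⠂⠿
⠿⠿⠀⠒⠴⣾⣿⣿⠂⠿
⠿⠿⠀⠒⣿⠒⠒⠴⠒⠂
⠿⠿⠀⣿⠒⠿⣿⣿⣿⣿
⠿⠿⠀⠀⠂⠒⣿⠂⠒⠴
⠿⠿⠀⠀⠒⣿⠒⠴⠒⠴

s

⠿⠿⠀⠂⠿⣿⠒⠿⠂⠒
⠿⠿⠀⠒⠴⠂⣿⠒⠂⠒
⠿⠿⠀⠒⠂⠂⠒⠂⣿⠂
⠿⠿⠀⠂⠒⣿⠒⠒⠂⠿
⠿⠿⠀⠒⠴⣿⣿⣿⠂⠿
⠿⠿⠀⠒⣿⣾⠒⠴⠒⠂
⠿⠿⠀⣿⠒⠿⣿⣿⣿⣿
⠿⠿⠀⠒⠂⠒⣿⠂⠒⠴
⠿⠿⠀⠀⠒⣿⠒⠴⠒⠴
⠿⠿⠀⠀⠀⠀⣿⠂⣿⠿

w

⠿⠿⠿⠀⠂⠿⣿⠒⠿⠂
⠿⠿⠿⠀⠒⠴⠂⣿⠒⠂
⠿⠿⠿⠀⠒⠂⠂⠒⠂⣿
⠿⠿⠿⠒⠂⠒⣿⠒⠒⠂
⠿⠿⠿⣿⠒⠴⣿⣿⣿⠂
⠿⠿⠿⠂⠒⣾⠒⠒⠴⠒
⠿⠿⠿⠒⣿⠒⠿⣿⣿⣿
⠿⠿⠿⠒⠒⠂⠒⣿⠂⠒
⠿⠿⠿⠀⠀⠒⣿⠒⠴⠒
⠿⠿⠿⠀⠀⠀⠀⣿⠂⣿

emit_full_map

⠀⠂⠒⠴⣿⣿⠂⠒⠀⠀⠀
⠀⠂⠿⣿⠒⠿⠂⠒⠀⠀⠀
⠀⠒⠴⠂⣿⠒⠂⠒⠀⠀⠀
⠀⠒⠂⠂⠒⠂⣿⠂⠀⠀⠀
⠒⠂⠒⣿⠒⠒⠂⠿⠀⠀⠀
⣿⠒⠴⣿⣿⣿⠂⠿⠂⠒⠂
⠂⠒⣾⠒⠒⠴⠒⠂⠴⠒⠒
⠒⣿⠒⠿⣿⣿⣿⣿⠂⠿⠂
⠒⠒⠂⠒⣿⠂⠒⠴⠒⠒⠒
⠀⠀⠒⣿⠒⠴⠒⠴⠒⠂⠂
⠀⠀⠀⠀⣿⠂⣿⠿⠒⠿⠒
⠀⠀⠀⠀⣿⣿⠒⣿⣿⠿⠒
⠀⠀⠀⠀⠿⠂⠿⠴⠿⠒⠒
⠀⠀⠀⠀⠴⠂⠒⠂⠿⠒⠒

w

⠿⠿⠿⠿⠀⠂⠿⣿⠒⠿
⠿⠿⠿⠿⠀⠒⠴⠂⣿⠒
⠿⠿⠿⠿⠀⠒⠂⠂⠒⠂
⠿⠿⠿⠿⠒⠂⠒⣿⠒⠒
⠿⠿⠿⠿⣿⠒⠴⣿⣿⣿
⠿⠿⠿⠿⠂⣾⣿⠒⠒⠴
⠿⠿⠿⠿⠒⣿⠒⠿⣿⣿
⠿⠿⠿⠿⠒⠒⠂⠒⣿⠂
⠿⠿⠿⠿⠀⠀⠒⣿⠒⠴
⠿⠿⠿⠿⠀⠀⠀⠀⣿⠂

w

⠿⠿⠿⠿⠿⠀⠂⠿⣿⠒
⠿⠿⠿⠿⠿⠀⠒⠴⠂⣿
⠿⠿⠿⠿⠿⠀⠒⠂⠂⠒
⠿⠿⠿⠿⠿⠒⠂⠒⣿⠒
⠿⠿⠿⠿⠿⣿⠒⠴⣿⣿
⠿⠿⠿⠿⠿⣾⠒⣿⠒⠒
⠿⠿⠿⠿⠿⠒⣿⠒⠿⣿
⠿⠿⠿⠿⠿⠒⠒⠂⠒⣿
⠿⠿⠿⠿⠿⠀⠀⠒⣿⠒
⠿⠿⠿⠿⠿⠀⠀⠀⠀⣿

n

⠿⠿⠿⠿⠿⠀⠂⠒⠴⣿
⠿⠿⠿⠿⠿⠀⠂⠿⣿⠒
⠿⠿⠿⠿⠿⠀⠒⠴⠂⣿
⠿⠿⠿⠿⠿⠴⠒⠂⠂⠒
⠿⠿⠿⠿⠿⠒⠂⠒⣿⠒
⠿⠿⠿⠿⠿⣾⠒⠴⣿⣿
⠿⠿⠿⠿⠿⠂⠒⣿⠒⠒
⠿⠿⠿⠿⠿⠒⣿⠒⠿⣿
⠿⠿⠿⠿⠿⠒⠒⠂⠒⣿
⠿⠿⠿⠿⠿⠀⠀⠒⣿⠒

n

⠿⠿⠿⠿⠿⠀⠀⠀⠀⠀
⠿⠿⠿⠿⠿⠀⠂⠒⠴⣿
⠿⠿⠿⠿⠿⠀⠂⠿⣿⠒
⠿⠿⠿⠿⠿⠴⠒⠴⠂⣿
⠿⠿⠿⠿⠿⠴⠒⠂⠂⠒
⠿⠿⠿⠿⠿⣾⠂⠒⣿⠒
⠿⠿⠿⠿⠿⣿⠒⠴⣿⣿
⠿⠿⠿⠿⠿⠂⠒⣿⠒⠒
⠿⠿⠿⠿⠿⠒⣿⠒⠿⣿
⠿⠿⠿⠿⠿⠒⠒⠂⠒⣿

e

⠿⠿⠿⠿⠀⠀⠀⠀⠀⠀
⠿⠿⠿⠿⠀⠂⠒⠴⣿⣿
⠿⠿⠿⠿⠀⠂⠿⣿⠒⠿
⠿⠿⠿⠿⠴⠒⠴⠂⣿⠒
⠿⠿⠿⠿⠴⠒⠂⠂⠒⠂
⠿⠿⠿⠿⠒⣾⠒⣿⠒⠒
⠿⠿⠿⠿⣿⠒⠴⣿⣿⣿
⠿⠿⠿⠿⠂⠒⣿⠒⠒⠴
⠿⠿⠿⠿⠒⣿⠒⠿⣿⣿
⠿⠿⠿⠿⠒⠒⠂⠒⣿⠂

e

⠿⠿⠿⠀⠀⠀⠀⠀⠀⠀
⠿⠿⠿⠀⠂⠒⠴⣿⣿⠂
⠿⠿⠿⠀⠂⠿⣿⠒⠿⠂
⠿⠿⠿⠴⠒⠴⠂⣿⠒⠂
⠿⠿⠿⠴⠒⠂⠂⠒⠂⣿
⠿⠿⠿⠒⠂⣾⣿⠒⠒⠂
⠿⠿⠿⣿⠒⠴⣿⣿⣿⠂
⠿⠿⠿⠂⠒⣿⠒⠒⠴⠒
⠿⠿⠿⠒⣿⠒⠿⣿⣿⣿
⠿⠿⠿⠒⠒⠂⠒⣿⠂⠒

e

⠿⠿⠀⠀⠀⠀⠀⠀⠀⠀
⠿⠿⠀⠂⠒⠴⣿⣿⠂⠒
⠿⠿⠀⠂⠿⣿⠒⠿⠂⠒
⠿⠿⠴⠒⠴⠂⣿⠒⠂⠒
⠿⠿⠴⠒⠂⠂⠒⠂⣿⠂
⠿⠿⠒⠂⠒⣾⠒⠒⠂⠿
⠿⠿⣿⠒⠴⣿⣿⣿⠂⠿
⠿⠿⠂⠒⣿⠒⠒⠴⠒⠂
⠿⠿⠒⣿⠒⠿⣿⣿⣿⣿
⠿⠿⠒⠒⠂⠒⣿⠂⠒⠴

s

⠿⠿⠀⠂⠒⠴⣿⣿⠂⠒
⠿⠿⠀⠂⠿⣿⠒⠿⠂⠒
⠿⠿⠴⠒⠴⠂⣿⠒⠂⠒
⠿⠿⠴⠒⠂⠂⠒⠂⣿⠂
⠿⠿⠒⠂⠒⣿⠒⠒⠂⠿
⠿⠿⣿⠒⠴⣾⣿⣿⠂⠿
⠿⠿⠂⠒⣿⠒⠒⠴⠒⠂
⠿⠿⠒⣿⠒⠿⣿⣿⣿⣿
⠿⠿⠒⠒⠂⠒⣿⠂⠒⠴
⠿⠿⠀⠀⠒⣿⠒⠴⠒⠴

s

⠿⠿⠀⠂⠿⣿⠒⠿⠂⠒
⠿⠿⠴⠒⠴⠂⣿⠒⠂⠒
⠿⠿⠴⠒⠂⠂⠒⠂⣿⠂
⠿⠿⠒⠂⠒⣿⠒⠒⠂⠿
⠿⠿⣿⠒⠴⣿⣿⣿⠂⠿
⠿⠿⠂⠒⣿⣾⠒⠴⠒⠂
⠿⠿⠒⣿⠒⠿⣿⣿⣿⣿
⠿⠿⠒⠒⠂⠒⣿⠂⠒⠴
⠿⠿⠀⠀⠒⣿⠒⠴⠒⠴
⠿⠿⠀⠀⠀⠀⣿⠂⣿⠿

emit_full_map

⠀⠂⠒⠴⣿⣿⠂⠒⠀⠀⠀
⠀⠂⠿⣿⠒⠿⠂⠒⠀⠀⠀
⠴⠒⠴⠂⣿⠒⠂⠒⠀⠀⠀
⠴⠒⠂⠂⠒⠂⣿⠂⠀⠀⠀
⠒⠂⠒⣿⠒⠒⠂⠿⠀⠀⠀
⣿⠒⠴⣿⣿⣿⠂⠿⠂⠒⠂
⠂⠒⣿⣾⠒⠴⠒⠂⠴⠒⠒
⠒⣿⠒⠿⣿⣿⣿⣿⠂⠿⠂
⠒⠒⠂⠒⣿⠂⠒⠴⠒⠒⠒
⠀⠀⠒⣿⠒⠴⠒⠴⠒⠂⠂
⠀⠀⠀⠀⣿⠂⣿⠿⠒⠿⠒
⠀⠀⠀⠀⣿⣿⠒⣿⣿⠿⠒
⠀⠀⠀⠀⠿⠂⠿⠴⠿⠒⠒
⠀⠀⠀⠀⠴⠂⠒⠂⠿⠒⠒
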